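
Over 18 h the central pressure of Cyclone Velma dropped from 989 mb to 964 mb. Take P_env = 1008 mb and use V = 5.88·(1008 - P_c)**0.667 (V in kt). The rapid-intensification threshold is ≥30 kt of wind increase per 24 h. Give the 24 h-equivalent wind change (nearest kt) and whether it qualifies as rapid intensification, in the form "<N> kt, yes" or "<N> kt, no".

V₁: ΔP = 19, V ≈ 5.88 × 19^0.667 ≈ 41.91 kt.
V₂: ΔP = 44, V ≈ 5.88 × 44^0.667 ≈ 73.38 kt.
ΔV over 18 h = 31.47 kt → 24 h equivalent = 31.47 × 24/18 ≈ 41.96 kt.
42 kt ≥ 30 kt ⇒ rapid intensification.

42 kt, yes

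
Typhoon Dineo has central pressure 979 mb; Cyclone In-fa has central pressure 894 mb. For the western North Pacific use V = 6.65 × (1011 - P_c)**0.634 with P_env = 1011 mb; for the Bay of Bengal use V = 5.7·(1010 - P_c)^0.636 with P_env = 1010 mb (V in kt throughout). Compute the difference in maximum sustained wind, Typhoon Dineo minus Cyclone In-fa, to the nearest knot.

-57 kt

Typhoon Dineo: ΔP = 32; V ≈ 6.65 × 32^0.634 ≈ 59.85 kt.
Cyclone In-fa: ΔP = 116; V ≈ 5.7 × 116^0.636 ≈ 117.18 kt.
Difference ≈ 59.85 − 117.18 = -57.33 → -57 kt.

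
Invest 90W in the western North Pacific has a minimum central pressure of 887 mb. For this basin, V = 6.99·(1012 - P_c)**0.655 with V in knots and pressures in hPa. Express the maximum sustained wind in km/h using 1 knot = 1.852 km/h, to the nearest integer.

ΔP = 1012 − 887 = 125 mb.
V ≈ 6.99 × 125^0.655 = 6.99 × 23.631 ≈ 165.178 kt.
165.178 × 1.852 ≈ 305.91 km/h → 306 km/h.

306 km/h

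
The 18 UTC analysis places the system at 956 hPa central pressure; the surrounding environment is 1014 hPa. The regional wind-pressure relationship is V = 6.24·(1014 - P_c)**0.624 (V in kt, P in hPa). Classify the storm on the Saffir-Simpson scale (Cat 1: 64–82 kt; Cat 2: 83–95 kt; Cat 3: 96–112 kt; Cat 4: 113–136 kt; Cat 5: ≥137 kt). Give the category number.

1

ΔP = 1014 − 956 = 58 hPa.
V ≈ 6.24 × 58^0.624 = 6.24 × 12.60 ≈ 79 kt.
79 kt falls in the Category 1 band.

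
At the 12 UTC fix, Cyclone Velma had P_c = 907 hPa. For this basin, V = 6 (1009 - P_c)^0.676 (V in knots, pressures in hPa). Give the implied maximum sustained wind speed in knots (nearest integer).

137 kt

ΔP = 1009 − 907 = 102 hPa.
102^0.676 ≈ 22.794.
V ≈ 6 × 22.794 ≈ 136.8 kt.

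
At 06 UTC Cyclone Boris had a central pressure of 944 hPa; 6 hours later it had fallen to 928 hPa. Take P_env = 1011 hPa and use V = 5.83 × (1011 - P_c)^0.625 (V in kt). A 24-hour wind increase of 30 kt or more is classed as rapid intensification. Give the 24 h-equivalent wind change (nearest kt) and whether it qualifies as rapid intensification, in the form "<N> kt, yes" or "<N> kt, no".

V₁: ΔP = 67, V ≈ 5.83 × 67^0.625 ≈ 80.72 kt.
V₂: ΔP = 83, V ≈ 5.83 × 83^0.625 ≈ 92.28 kt.
ΔV over 6 h = 11.56 kt → 24 h equivalent = 11.56 × 24/6 ≈ 46.24 kt.
46 kt ≥ 30 kt ⇒ rapid intensification.

46 kt, yes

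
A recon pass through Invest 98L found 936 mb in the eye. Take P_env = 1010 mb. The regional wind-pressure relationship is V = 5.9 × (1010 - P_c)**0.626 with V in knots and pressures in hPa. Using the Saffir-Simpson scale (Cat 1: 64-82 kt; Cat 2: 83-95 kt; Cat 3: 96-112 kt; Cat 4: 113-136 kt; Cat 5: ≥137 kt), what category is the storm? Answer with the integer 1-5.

ΔP = 1010 − 936 = 74 mb.
V ≈ 5.9 × 74^0.626 = 5.9 × 14.80 ≈ 87 kt.
87 kt falls in the Category 2 band.

2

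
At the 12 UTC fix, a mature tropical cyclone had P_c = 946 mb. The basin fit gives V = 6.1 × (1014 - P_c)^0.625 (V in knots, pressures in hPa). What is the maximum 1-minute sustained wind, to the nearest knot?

85 kt

ΔP = 1014 − 946 = 68 mb.
68^0.625 ≈ 13.974.
V ≈ 6.1 × 13.974 ≈ 85.2 kt.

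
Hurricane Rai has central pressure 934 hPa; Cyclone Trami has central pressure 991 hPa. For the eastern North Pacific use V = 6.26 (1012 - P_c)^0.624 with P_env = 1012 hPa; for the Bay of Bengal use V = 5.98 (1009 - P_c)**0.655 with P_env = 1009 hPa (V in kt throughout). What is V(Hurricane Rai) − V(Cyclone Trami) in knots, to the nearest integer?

Hurricane Rai: ΔP = 78; V ≈ 6.26 × 78^0.624 ≈ 94.89 kt.
Cyclone Trami: ΔP = 18; V ≈ 5.98 × 18^0.655 ≈ 39.71 kt.
Difference ≈ 94.89 − 39.71 = 55.18 → 55 kt.

55 kt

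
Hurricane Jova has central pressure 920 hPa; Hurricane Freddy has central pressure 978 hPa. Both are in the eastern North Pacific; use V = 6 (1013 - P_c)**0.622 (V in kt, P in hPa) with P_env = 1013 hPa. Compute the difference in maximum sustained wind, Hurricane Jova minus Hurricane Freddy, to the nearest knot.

46 kt

Hurricane Jova: ΔP = 93; V ≈ 6 × 93^0.622 ≈ 100.59 kt.
Hurricane Freddy: ΔP = 35; V ≈ 6 × 35^0.622 ≈ 54.77 kt.
Difference ≈ 100.59 − 54.77 = 45.82 → 46 kt.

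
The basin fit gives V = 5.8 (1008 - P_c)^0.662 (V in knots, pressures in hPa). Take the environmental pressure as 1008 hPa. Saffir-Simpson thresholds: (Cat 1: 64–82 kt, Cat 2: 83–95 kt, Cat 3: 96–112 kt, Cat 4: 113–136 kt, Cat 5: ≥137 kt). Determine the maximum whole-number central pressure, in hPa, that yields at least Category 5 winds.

889 hPa

Category 5 begins at V = 137 kt.
Required ΔP = (137/5.8)^(1/0.662) = 23.621^1.511 ≈ 118.70 hPa.
P_c ≤ 1008 − 118.70 = 889.30, so the highest integer P_c is 889 hPa.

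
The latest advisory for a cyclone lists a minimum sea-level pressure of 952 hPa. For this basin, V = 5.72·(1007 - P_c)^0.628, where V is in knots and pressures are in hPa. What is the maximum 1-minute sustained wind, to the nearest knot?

ΔP = 1007 − 952 = 55 hPa.
55^0.628 ≈ 12.386.
V ≈ 5.72 × 12.386 ≈ 70.9 kt.

71 kt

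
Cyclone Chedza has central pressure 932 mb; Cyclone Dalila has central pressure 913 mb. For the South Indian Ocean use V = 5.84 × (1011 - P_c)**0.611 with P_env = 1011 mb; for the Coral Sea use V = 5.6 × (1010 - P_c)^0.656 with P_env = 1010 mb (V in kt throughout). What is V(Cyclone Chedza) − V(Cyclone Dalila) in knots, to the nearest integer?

-28 kt

Cyclone Chedza: ΔP = 79; V ≈ 5.84 × 79^0.611 ≈ 84.31 kt.
Cyclone Dalila: ΔP = 97; V ≈ 5.6 × 97^0.656 ≈ 112.59 kt.
Difference ≈ 84.31 − 112.59 = -28.28 → -28 kt.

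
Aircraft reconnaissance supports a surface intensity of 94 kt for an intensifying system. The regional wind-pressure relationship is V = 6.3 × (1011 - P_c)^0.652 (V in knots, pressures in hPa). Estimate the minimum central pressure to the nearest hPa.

948 hPa

ΔP = (V / 6.3)^(1/0.652) = (94/6.3)^1.534.
94/6.3 = 14.921; 14.921^1.534 ≈ 63.14 hPa.
P_c = 1011 − 63.14 = 947.86 ≈ 948 hPa.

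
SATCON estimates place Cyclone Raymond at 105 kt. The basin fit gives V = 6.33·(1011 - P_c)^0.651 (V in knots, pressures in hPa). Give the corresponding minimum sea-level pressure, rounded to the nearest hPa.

ΔP = (V / 6.33)^(1/0.651) = (105/6.33)^1.536.
105/6.33 = 16.588; 16.588^1.536 ≈ 74.77 hPa.
P_c = 1011 − 74.77 = 936.23 ≈ 936 hPa.

936 hPa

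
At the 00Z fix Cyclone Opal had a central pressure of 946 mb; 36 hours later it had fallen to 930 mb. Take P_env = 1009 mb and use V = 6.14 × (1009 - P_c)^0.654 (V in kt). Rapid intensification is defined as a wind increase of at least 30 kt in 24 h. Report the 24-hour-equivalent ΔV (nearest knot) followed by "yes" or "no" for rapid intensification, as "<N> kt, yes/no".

10 kt, no

V₁: ΔP = 63, V ≈ 6.14 × 63^0.654 ≈ 92.24 kt.
V₂: ΔP = 79, V ≈ 6.14 × 79^0.654 ≈ 106.96 kt.
ΔV over 36 h = 14.72 kt → 24 h equivalent = 14.72 × 24/36 ≈ 9.81 kt.
10 kt < 30 kt ⇒ not rapid intensification.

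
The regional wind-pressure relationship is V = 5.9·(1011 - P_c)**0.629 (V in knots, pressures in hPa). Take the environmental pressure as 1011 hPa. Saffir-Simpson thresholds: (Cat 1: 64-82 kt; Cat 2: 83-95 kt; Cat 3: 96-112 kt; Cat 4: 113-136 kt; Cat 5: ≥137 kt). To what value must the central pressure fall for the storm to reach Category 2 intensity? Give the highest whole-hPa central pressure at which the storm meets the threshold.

Category 2 begins at V = 83 kt.
Required ΔP = (83/5.9)^(1/0.629) = 14.068^1.590 ≈ 66.91 hPa.
P_c ≤ 1011 − 66.91 = 944.09, so the highest integer P_c is 944 hPa.

944 hPa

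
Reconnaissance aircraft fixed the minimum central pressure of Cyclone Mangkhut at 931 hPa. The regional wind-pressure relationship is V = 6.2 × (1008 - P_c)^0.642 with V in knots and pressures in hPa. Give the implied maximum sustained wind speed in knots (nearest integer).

ΔP = 1008 − 931 = 77 hPa.
77^0.642 ≈ 16.260.
V ≈ 6.2 × 16.260 ≈ 100.8 kt.

101 kt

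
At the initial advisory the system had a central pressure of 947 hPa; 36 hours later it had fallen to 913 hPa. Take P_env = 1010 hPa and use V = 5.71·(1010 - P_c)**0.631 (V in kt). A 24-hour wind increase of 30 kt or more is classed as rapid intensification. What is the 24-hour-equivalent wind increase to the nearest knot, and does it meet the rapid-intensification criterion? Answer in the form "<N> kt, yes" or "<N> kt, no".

V₁: ΔP = 63, V ≈ 5.71 × 63^0.631 ≈ 77.99 kt.
V₂: ΔP = 97, V ≈ 5.71 × 97^0.631 ≈ 102.40 kt.
ΔV over 36 h = 24.41 kt → 24 h equivalent = 24.41 × 24/36 ≈ 16.27 kt.
16 kt < 30 kt ⇒ not rapid intensification.

16 kt, no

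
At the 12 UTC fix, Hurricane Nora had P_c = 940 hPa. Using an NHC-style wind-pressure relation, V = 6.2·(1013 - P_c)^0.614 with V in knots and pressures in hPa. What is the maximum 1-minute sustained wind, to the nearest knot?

86 kt

ΔP = 1013 − 940 = 73 hPa.
73^0.614 ≈ 13.934.
V ≈ 6.2 × 13.934 ≈ 86.4 kt.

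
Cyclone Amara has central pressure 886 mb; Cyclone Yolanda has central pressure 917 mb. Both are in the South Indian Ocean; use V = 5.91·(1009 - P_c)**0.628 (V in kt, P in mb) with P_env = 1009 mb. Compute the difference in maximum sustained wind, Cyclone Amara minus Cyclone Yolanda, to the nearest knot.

20 kt

Cyclone Amara: ΔP = 123; V ≈ 5.91 × 123^0.628 ≈ 121.35 kt.
Cyclone Yolanda: ΔP = 92; V ≈ 5.91 × 92^0.628 ≈ 101.12 kt.
Difference ≈ 121.35 − 101.12 = 20.23 → 20 kt.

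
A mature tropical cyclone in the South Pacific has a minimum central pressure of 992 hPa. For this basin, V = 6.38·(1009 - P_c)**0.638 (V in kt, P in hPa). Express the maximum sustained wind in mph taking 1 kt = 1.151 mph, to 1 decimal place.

ΔP = 1009 − 992 = 17 hPa.
V ≈ 6.38 × 17^0.638 = 6.38 × 6.096 ≈ 38.891 kt.
38.891 × 1.151 ≈ 44.76 mph → 44.8 mph.

44.8 mph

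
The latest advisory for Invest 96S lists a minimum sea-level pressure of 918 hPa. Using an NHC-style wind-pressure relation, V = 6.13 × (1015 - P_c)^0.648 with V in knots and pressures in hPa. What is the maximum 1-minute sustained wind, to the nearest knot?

119 kt

ΔP = 1015 − 918 = 97 hPa.
97^0.648 ≈ 19.383.
V ≈ 6.13 × 19.383 ≈ 118.8 kt.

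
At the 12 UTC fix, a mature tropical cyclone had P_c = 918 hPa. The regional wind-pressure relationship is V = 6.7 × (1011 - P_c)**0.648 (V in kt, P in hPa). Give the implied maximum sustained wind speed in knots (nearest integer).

126 kt

ΔP = 1011 − 918 = 93 hPa.
93^0.648 ≈ 18.862.
V ≈ 6.7 × 18.862 ≈ 126.4 kt.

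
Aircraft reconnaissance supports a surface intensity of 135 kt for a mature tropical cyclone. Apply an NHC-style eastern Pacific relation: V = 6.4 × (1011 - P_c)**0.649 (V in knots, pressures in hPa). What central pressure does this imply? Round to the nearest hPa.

ΔP = (V / 6.4)^(1/0.649) = (135/6.4)^1.541.
135/6.4 = 21.094; 21.094^1.541 ≈ 109.72 hPa.
P_c = 1011 − 109.72 = 901.28 ≈ 901 hPa.

901 hPa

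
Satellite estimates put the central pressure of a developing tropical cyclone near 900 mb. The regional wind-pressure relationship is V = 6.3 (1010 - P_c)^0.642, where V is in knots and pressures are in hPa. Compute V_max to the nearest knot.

ΔP = 1010 − 900 = 110 mb.
110^0.642 ≈ 20.444.
V ≈ 6.3 × 20.444 ≈ 128.8 kt.

129 kt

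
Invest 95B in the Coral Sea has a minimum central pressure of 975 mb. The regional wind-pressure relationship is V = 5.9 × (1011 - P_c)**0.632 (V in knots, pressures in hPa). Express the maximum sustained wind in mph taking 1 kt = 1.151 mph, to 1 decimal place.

ΔP = 1011 − 975 = 36 mb.
V ≈ 5.9 × 36^0.632 = 5.9 × 9.629 ≈ 56.811 kt.
56.811 × 1.151 ≈ 65.39 mph → 65.4 mph.

65.4 mph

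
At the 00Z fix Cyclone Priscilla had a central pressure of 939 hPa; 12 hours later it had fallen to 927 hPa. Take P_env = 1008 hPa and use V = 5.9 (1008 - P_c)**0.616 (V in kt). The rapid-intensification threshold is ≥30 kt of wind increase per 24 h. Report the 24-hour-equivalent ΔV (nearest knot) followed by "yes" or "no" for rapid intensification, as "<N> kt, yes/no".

17 kt, no

V₁: ΔP = 69, V ≈ 5.9 × 69^0.616 ≈ 80.09 kt.
V₂: ΔP = 81, V ≈ 5.9 × 81^0.616 ≈ 88.41 kt.
ΔV over 12 h = 8.32 kt → 24 h equivalent = 8.32 × 24/12 ≈ 16.64 kt.
17 kt < 30 kt ⇒ not rapid intensification.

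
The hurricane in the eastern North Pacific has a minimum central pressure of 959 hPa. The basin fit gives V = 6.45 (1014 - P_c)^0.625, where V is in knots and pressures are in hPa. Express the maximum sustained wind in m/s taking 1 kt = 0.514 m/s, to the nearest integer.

41 m/s

ΔP = 1014 − 959 = 55 hPa.
V ≈ 6.45 × 55^0.625 = 6.45 × 12.238 ≈ 78.938 kt.
78.938 × 0.514 ≈ 40.57 m/s → 41 m/s.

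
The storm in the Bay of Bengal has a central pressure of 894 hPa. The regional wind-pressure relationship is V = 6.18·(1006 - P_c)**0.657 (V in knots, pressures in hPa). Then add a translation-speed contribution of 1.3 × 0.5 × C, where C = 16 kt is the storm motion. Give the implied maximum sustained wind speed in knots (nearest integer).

ΔP = 1006 − 894 = 112 hPa.
112^0.657 ≈ 22.199.
V ≈ 6.18 × 22.199 ≈ 137.2 kt.
Translation term: 1.3 × 0.5 × 16 = 10.4 kt.
Corrected V ≈ 147.6 kt → 148 kt.

148 kt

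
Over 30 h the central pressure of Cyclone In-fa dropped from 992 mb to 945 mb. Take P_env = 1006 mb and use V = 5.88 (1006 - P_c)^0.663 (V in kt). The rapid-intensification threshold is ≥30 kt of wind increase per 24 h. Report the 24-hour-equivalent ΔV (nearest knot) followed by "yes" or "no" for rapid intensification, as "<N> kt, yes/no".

V₁: ΔP = 14, V ≈ 5.88 × 14^0.663 ≈ 33.83 kt.
V₂: ΔP = 61, V ≈ 5.88 × 61^0.663 ≈ 89.75 kt.
ΔV over 30 h = 55.92 kt → 24 h equivalent = 55.92 × 24/30 ≈ 44.74 kt.
45 kt ≥ 30 kt ⇒ rapid intensification.

45 kt, yes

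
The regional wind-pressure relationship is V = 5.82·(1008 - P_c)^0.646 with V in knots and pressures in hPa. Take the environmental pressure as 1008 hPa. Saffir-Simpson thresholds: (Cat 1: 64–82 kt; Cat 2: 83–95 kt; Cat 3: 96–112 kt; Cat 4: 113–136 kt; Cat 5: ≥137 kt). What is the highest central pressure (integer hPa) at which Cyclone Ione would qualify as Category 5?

Category 5 begins at V = 137 kt.
Required ΔP = (137/5.82)^(1/0.646) = 23.540^1.548 ≈ 132.90 hPa.
P_c ≤ 1008 − 132.90 = 875.10, so the highest integer P_c is 875 hPa.

875 hPa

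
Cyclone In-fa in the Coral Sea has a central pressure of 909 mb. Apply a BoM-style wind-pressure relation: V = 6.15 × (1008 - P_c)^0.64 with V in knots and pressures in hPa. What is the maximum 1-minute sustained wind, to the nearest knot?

ΔP = 1008 − 909 = 99 mb.
99^0.64 ≈ 18.932.
V ≈ 6.15 × 18.932 ≈ 116.4 kt.

116 kt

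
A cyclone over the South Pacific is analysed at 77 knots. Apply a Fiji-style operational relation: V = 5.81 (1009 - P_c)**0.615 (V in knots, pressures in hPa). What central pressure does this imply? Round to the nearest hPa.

942 hPa

ΔP = (V / 5.81)^(1/0.615) = (77/5.81)^1.626.
77/5.81 = 13.253; 13.253^1.626 ≈ 66.82 hPa.
P_c = 1009 − 66.82 = 942.18 ≈ 942 hPa.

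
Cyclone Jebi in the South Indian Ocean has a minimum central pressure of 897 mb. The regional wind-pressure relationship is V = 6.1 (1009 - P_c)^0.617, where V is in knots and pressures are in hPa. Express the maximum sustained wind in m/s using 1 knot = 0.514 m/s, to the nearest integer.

ΔP = 1009 − 897 = 112 mb.
V ≈ 6.1 × 112^0.617 = 6.1 × 18.381 ≈ 112.124 kt.
112.124 × 0.514 ≈ 57.63 m/s → 58 m/s.

58 m/s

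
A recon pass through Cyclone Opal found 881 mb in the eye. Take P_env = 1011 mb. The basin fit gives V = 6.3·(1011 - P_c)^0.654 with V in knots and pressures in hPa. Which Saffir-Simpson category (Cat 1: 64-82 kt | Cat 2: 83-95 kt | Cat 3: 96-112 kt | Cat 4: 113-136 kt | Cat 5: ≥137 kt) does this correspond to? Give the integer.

ΔP = 1011 − 881 = 130 mb.
V ≈ 6.3 × 130^0.654 = 6.3 × 24.13 ≈ 152 kt.
152 kt falls in the Category 5 band.

5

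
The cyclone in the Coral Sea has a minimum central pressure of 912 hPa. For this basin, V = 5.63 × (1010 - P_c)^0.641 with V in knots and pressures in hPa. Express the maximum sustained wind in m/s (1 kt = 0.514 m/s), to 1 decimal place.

ΔP = 1010 − 912 = 98 hPa.
V ≈ 5.63 × 98^0.641 = 5.63 × 18.896 ≈ 106.386 kt.
106.386 × 0.514 ≈ 54.68 m/s → 54.7 m/s.

54.7 m/s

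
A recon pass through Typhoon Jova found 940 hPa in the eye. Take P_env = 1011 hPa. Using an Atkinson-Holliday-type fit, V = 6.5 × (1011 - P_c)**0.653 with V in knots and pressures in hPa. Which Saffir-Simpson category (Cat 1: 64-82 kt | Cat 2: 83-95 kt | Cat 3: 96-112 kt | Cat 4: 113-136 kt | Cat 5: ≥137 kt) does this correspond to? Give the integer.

3

ΔP = 1011 − 940 = 71 hPa.
V ≈ 6.5 × 71^0.653 = 6.5 × 16.18 ≈ 105 kt.
105 kt falls in the Category 3 band.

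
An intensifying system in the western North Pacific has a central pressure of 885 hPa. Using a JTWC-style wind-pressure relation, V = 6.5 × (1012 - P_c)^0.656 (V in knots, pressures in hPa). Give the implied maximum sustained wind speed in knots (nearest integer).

ΔP = 1012 − 885 = 127 hPa.
127^0.656 ≈ 23.994.
V ≈ 6.5 × 23.994 ≈ 156.0 kt.

156 kt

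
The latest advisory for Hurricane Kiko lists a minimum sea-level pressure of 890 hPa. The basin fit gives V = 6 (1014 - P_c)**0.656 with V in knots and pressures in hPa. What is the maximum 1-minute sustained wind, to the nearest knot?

ΔP = 1014 − 890 = 124 hPa.
124^0.656 ≈ 23.620.
V ≈ 6 × 23.620 ≈ 141.7 kt.

142 kt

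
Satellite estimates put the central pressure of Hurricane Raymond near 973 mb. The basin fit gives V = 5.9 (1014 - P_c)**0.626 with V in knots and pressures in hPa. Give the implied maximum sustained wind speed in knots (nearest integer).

ΔP = 1014 − 973 = 41 mb.
41^0.626 ≈ 10.224.
V ≈ 5.9 × 10.224 ≈ 60.3 kt.

60 kt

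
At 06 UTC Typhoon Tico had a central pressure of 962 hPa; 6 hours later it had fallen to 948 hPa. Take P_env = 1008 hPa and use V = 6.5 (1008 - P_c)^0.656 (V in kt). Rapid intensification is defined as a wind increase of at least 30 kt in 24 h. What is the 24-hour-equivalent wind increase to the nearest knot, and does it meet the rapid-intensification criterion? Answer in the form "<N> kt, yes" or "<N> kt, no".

61 kt, yes

V₁: ΔP = 46, V ≈ 6.5 × 46^0.656 ≈ 80.11 kt.
V₂: ΔP = 60, V ≈ 6.5 × 60^0.656 ≈ 95.36 kt.
ΔV over 6 h = 15.25 kt → 24 h equivalent = 15.25 × 24/6 ≈ 61.00 kt.
61 kt ≥ 30 kt ⇒ rapid intensification.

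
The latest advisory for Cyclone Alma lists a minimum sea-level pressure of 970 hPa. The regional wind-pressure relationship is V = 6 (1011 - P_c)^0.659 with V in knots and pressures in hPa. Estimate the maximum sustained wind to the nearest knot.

ΔP = 1011 − 970 = 41 hPa.
41^0.659 ≈ 11.556.
V ≈ 6 × 11.556 ≈ 69.3 kt.

69 kt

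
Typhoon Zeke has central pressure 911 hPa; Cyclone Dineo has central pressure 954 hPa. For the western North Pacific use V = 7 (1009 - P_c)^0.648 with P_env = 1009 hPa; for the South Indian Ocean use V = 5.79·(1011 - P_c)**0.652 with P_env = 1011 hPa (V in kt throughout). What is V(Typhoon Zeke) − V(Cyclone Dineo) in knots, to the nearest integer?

56 kt

Typhoon Zeke: ΔP = 98; V ≈ 7 × 98^0.648 ≈ 136.59 kt.
Cyclone Dineo: ΔP = 57; V ≈ 5.79 × 57^0.652 ≈ 80.82 kt.
Difference ≈ 136.59 − 80.82 = 55.77 → 56 kt.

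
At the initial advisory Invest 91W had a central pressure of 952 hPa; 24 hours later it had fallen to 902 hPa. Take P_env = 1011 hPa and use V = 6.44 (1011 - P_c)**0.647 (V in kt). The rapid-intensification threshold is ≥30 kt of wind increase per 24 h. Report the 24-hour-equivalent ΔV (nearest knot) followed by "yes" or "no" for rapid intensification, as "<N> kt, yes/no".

44 kt, yes

V₁: ΔP = 59, V ≈ 6.44 × 59^0.647 ≈ 90.08 kt.
V₂: ΔP = 109, V ≈ 6.44 × 109^0.647 ≈ 134.00 kt.
ΔV over 24 h = 43.92 kt → 24 h equivalent = 43.92 × 24/24 ≈ 43.92 kt.
44 kt ≥ 30 kt ⇒ rapid intensification.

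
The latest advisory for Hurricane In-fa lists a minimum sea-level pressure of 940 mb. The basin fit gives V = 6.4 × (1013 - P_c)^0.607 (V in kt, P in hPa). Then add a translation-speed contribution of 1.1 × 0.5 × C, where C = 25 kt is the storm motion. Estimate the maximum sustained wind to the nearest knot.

100 kt

ΔP = 1013 − 940 = 73 mb.
73^0.607 ≈ 13.522.
V ≈ 6.4 × 13.522 ≈ 86.5 kt.
Translation term: 1.1 × 0.5 × 25 = 13.75 kt.
Corrected V ≈ 100.25 kt → 100 kt.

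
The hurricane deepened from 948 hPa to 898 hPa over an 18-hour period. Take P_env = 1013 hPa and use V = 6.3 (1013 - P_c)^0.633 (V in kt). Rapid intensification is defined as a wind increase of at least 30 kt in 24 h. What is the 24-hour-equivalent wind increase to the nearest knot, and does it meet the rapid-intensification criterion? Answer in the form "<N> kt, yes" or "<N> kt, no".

V₁: ΔP = 65, V ≈ 6.3 × 65^0.633 ≈ 88.49 kt.
V₂: ΔP = 115, V ≈ 6.3 × 115^0.633 ≈ 126.99 kt.
ΔV over 18 h = 38.50 kt → 24 h equivalent = 38.50 × 24/18 ≈ 51.33 kt.
51 kt ≥ 30 kt ⇒ rapid intensification.

51 kt, yes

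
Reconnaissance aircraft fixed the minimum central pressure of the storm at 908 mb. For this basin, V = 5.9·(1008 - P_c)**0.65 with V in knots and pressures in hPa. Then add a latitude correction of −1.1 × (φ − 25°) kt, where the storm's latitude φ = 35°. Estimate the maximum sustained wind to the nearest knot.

ΔP = 1008 − 908 = 100 mb.
100^0.65 ≈ 19.953.
V ≈ 5.9 × 19.953 ≈ 117.7 kt.
Latitude correction: −1.1 × (35 − 25) = -11 kt.
Corrected V ≈ 106.7 kt → 107 kt.

107 kt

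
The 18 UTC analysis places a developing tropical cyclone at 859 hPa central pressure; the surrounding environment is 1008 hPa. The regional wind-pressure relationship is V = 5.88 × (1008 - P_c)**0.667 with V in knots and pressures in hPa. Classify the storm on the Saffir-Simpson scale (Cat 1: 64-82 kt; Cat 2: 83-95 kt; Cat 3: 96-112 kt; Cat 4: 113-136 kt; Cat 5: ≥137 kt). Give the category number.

ΔP = 1008 − 859 = 149 hPa.
V ≈ 5.88 × 149^0.667 = 5.88 × 28.15 ≈ 166 kt.
166 kt falls in the Category 5 band.

5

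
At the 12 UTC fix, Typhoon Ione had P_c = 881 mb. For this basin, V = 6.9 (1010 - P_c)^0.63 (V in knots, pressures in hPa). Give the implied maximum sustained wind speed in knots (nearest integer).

147 kt

ΔP = 1010 − 881 = 129 mb.
129^0.63 ≈ 21.363.
V ≈ 6.9 × 21.363 ≈ 147.4 kt.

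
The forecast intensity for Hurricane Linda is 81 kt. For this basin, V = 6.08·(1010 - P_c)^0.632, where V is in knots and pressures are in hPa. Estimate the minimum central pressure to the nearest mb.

950 mb

ΔP = (V / 6.08)^(1/0.632) = (81/6.08)^1.582.
81/6.08 = 13.322; 13.322^1.582 ≈ 60.17 mb.
P_c = 1010 − 60.17 = 949.83 ≈ 950 mb.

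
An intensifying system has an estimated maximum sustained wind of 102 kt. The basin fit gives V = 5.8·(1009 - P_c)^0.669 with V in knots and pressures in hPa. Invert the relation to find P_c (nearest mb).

ΔP = (V / 5.8)^(1/0.669) = (102/5.8)^1.495.
102/5.8 = 17.586; 17.586^1.495 ≈ 72.65 mb.
P_c = 1009 − 72.65 = 936.35 ≈ 936 mb.

936 mb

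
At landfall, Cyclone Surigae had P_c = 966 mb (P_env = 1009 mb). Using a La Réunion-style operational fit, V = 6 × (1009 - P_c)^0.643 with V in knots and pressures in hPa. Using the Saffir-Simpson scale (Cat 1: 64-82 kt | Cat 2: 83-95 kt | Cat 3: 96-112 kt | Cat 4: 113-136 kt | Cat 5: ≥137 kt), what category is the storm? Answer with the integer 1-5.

1

ΔP = 1009 − 966 = 43 mb.
V ≈ 6 × 43^0.643 = 6 × 11.23 ≈ 67 kt.
67 kt falls in the Category 1 band.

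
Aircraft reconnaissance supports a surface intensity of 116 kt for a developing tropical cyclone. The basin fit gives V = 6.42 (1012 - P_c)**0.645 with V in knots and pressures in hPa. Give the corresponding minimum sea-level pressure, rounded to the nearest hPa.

923 hPa

ΔP = (V / 6.42)^(1/0.645) = (116/6.42)^1.550.
116/6.42 = 18.069; 18.069^1.550 ≈ 88.86 hPa.
P_c = 1012 − 88.86 = 923.14 ≈ 923 hPa.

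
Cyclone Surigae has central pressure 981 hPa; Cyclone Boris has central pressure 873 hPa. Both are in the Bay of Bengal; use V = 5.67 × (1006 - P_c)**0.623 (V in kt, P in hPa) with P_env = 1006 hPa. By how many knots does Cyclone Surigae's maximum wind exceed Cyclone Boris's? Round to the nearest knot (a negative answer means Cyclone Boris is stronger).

Cyclone Surigae: ΔP = 25; V ≈ 5.67 × 25^0.623 ≈ 42.12 kt.
Cyclone Boris: ΔP = 133; V ≈ 5.67 × 133^0.623 ≈ 119.33 kt.
Difference ≈ 42.12 − 119.33 = -77.21 → -77 kt.

-77 kt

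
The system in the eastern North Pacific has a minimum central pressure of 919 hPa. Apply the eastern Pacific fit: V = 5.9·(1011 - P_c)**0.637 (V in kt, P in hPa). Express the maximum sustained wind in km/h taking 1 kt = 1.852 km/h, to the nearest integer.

195 km/h

ΔP = 1011 − 919 = 92 hPa.
V ≈ 5.9 × 92^0.637 = 5.9 × 17.821 ≈ 105.144 kt.
105.144 × 1.852 ≈ 194.73 km/h → 195 km/h.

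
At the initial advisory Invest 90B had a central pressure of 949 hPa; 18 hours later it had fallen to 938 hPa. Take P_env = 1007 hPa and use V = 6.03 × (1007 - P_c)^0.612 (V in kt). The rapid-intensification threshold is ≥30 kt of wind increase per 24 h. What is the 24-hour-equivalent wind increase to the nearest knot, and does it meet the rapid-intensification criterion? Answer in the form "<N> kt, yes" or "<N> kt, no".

11 kt, no

V₁: ΔP = 58, V ≈ 6.03 × 58^0.612 ≈ 72.37 kt.
V₂: ΔP = 69, V ≈ 6.03 × 69^0.612 ≈ 80.48 kt.
ΔV over 18 h = 8.11 kt → 24 h equivalent = 8.11 × 24/18 ≈ 10.81 kt.
11 kt < 30 kt ⇒ not rapid intensification.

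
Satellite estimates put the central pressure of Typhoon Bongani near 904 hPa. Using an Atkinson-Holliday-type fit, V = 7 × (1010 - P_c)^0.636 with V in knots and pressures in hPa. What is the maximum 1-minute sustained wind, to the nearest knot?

136 kt

ΔP = 1010 − 904 = 106 hPa.
106^0.636 ≈ 19.413.
V ≈ 7 × 19.413 ≈ 135.9 kt.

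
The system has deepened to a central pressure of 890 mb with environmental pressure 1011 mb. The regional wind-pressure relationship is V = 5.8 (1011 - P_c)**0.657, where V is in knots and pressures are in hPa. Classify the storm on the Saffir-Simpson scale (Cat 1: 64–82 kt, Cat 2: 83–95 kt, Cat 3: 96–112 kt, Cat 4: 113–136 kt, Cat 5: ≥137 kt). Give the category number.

ΔP = 1011 − 890 = 121 mb.
V ≈ 5.8 × 121^0.657 = 5.8 × 23.36 ≈ 135 kt.
135 kt falls in the Category 4 band.

4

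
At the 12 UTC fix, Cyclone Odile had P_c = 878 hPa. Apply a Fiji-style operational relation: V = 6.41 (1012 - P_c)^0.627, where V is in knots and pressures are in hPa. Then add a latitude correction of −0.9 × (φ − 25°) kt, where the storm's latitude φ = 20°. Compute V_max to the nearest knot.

ΔP = 1012 − 878 = 134 hPa.
134^0.627 ≈ 21.562.
V ≈ 6.41 × 21.562 ≈ 138.2 kt.
Latitude correction: −0.9 × (20 − 25) = 4.5 kt.
Corrected V ≈ 142.7 kt → 143 kt.

143 kt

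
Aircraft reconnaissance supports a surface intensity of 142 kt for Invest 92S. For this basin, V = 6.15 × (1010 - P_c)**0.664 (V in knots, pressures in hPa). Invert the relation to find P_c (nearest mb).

ΔP = (V / 6.15)^(1/0.664) = (142/6.15)^1.506.
142/6.15 = 23.089; 23.089^1.506 ≈ 113.07 mb.
P_c = 1010 − 113.07 = 896.93 ≈ 897 mb.

897 mb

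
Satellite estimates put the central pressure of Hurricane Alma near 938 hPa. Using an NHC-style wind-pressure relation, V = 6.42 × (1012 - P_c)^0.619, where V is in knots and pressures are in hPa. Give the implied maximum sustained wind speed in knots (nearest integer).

92 kt

ΔP = 1012 − 938 = 74 hPa.
74^0.619 ≈ 14.357.
V ≈ 6.42 × 14.357 ≈ 92.2 kt.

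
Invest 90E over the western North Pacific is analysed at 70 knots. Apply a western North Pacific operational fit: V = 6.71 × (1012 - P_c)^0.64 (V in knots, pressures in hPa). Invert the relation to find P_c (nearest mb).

ΔP = (V / 6.71)^(1/0.64) = (70/6.71)^1.562.
70/6.71 = 10.432; 10.432^1.562 ≈ 39.01 mb.
P_c = 1012 − 39.01 = 972.99 ≈ 973 mb.

973 mb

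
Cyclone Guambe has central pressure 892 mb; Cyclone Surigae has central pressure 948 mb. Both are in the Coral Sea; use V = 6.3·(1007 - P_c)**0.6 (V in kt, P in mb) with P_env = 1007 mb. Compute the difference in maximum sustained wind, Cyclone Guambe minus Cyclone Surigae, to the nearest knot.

36 kt

Cyclone Guambe: ΔP = 115; V ≈ 6.3 × 115^0.6 ≈ 108.58 kt.
Cyclone Surigae: ΔP = 59; V ≈ 6.3 × 59^0.6 ≈ 72.75 kt.
Difference ≈ 108.58 − 72.75 = 35.83 → 36 kt.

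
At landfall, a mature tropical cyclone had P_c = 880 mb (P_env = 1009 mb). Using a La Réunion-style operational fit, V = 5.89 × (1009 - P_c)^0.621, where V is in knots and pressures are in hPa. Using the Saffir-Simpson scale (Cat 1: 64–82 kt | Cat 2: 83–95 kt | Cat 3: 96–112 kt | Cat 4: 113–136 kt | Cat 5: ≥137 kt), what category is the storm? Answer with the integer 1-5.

ΔP = 1009 − 880 = 129 mb.
V ≈ 5.89 × 129^0.621 = 5.89 × 20.45 ≈ 120 kt.
120 kt falls in the Category 4 band.

4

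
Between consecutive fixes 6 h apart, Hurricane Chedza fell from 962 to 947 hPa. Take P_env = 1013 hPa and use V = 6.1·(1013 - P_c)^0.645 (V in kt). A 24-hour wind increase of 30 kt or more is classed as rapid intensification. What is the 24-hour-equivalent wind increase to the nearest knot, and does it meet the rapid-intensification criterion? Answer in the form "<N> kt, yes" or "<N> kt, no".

56 kt, yes

V₁: ΔP = 51, V ≈ 6.1 × 51^0.645 ≈ 77.04 kt.
V₂: ΔP = 66, V ≈ 6.1 × 66^0.645 ≈ 90.98 kt.
ΔV over 6 h = 13.94 kt → 24 h equivalent = 13.94 × 24/6 ≈ 55.76 kt.
56 kt ≥ 30 kt ⇒ rapid intensification.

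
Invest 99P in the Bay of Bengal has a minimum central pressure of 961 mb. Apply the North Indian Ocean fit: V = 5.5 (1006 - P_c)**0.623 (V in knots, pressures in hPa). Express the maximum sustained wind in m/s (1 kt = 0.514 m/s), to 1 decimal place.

ΔP = 1006 − 961 = 45 mb.
V ≈ 5.5 × 45^0.623 = 5.5 × 10.714 ≈ 58.927 kt.
58.927 × 0.514 ≈ 30.29 m/s → 30.3 m/s.

30.3 m/s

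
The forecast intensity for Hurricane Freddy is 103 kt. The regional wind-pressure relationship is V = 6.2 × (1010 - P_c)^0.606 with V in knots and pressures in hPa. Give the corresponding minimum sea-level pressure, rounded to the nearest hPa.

907 hPa

ΔP = (V / 6.2)^(1/0.606) = (103/6.2)^1.650.
103/6.2 = 16.613; 16.613^1.650 ≈ 103.26 hPa.
P_c = 1010 − 103.26 = 906.74 ≈ 907 hPa.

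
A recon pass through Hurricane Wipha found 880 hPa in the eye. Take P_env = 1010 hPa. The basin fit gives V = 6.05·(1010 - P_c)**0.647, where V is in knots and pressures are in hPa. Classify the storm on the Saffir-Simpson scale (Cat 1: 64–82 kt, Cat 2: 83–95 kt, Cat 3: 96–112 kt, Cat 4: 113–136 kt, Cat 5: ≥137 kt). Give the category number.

ΔP = 1010 − 880 = 130 hPa.
V ≈ 6.05 × 130^0.647 = 6.05 × 23.32 ≈ 141 kt.
141 kt falls in the Category 5 band.

5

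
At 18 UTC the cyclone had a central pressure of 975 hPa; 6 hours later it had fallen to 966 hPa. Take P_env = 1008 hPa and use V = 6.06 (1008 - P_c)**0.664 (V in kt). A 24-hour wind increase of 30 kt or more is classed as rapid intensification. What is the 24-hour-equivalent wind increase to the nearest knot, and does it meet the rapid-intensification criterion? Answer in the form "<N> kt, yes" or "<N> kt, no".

V₁: ΔP = 33, V ≈ 6.06 × 33^0.664 ≈ 61.77 kt.
V₂: ΔP = 42, V ≈ 6.06 × 42^0.664 ≈ 72.50 kt.
ΔV over 6 h = 10.73 kt → 24 h equivalent = 10.73 × 24/6 ≈ 42.92 kt.
43 kt ≥ 30 kt ⇒ rapid intensification.

43 kt, yes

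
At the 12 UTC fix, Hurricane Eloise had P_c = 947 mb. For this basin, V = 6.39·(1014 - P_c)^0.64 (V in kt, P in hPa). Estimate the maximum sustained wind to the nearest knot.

94 kt

ΔP = 1014 − 947 = 67 mb.
67^0.64 ≈ 14.746.
V ≈ 6.39 × 14.746 ≈ 94.2 kt.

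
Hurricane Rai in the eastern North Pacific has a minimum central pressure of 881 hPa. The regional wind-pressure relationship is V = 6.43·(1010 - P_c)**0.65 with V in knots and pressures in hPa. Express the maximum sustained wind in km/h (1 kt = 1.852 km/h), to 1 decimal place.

ΔP = 1010 − 881 = 129 hPa.
V ≈ 6.43 × 129^0.65 = 6.43 × 23.544 ≈ 151.389 kt.
151.389 × 1.852 ≈ 280.37 km/h → 280.4 km/h.

280.4 km/h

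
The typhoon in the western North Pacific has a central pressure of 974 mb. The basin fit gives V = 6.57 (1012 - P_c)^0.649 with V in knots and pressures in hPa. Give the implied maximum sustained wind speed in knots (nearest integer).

ΔP = 1012 − 974 = 38 mb.
38^0.649 ≈ 10.599.
V ≈ 6.57 × 10.599 ≈ 69.6 kt.

70 kt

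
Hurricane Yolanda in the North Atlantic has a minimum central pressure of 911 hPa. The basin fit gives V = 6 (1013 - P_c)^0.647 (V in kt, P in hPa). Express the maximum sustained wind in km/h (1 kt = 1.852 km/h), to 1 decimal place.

ΔP = 1013 − 911 = 102 hPa.
V ≈ 6 × 102^0.647 = 6 × 19.933 ≈ 119.596 kt.
119.596 × 1.852 ≈ 221.49 km/h → 221.5 km/h.

221.5 km/h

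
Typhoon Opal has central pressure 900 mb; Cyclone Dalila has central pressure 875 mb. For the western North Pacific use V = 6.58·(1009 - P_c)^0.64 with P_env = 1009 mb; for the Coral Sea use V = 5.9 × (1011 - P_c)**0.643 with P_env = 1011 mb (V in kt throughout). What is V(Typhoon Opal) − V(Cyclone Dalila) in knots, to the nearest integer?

-6 kt

Typhoon Opal: ΔP = 109; V ≈ 6.58 × 109^0.64 ≈ 132.49 kt.
Cyclone Dalila: ΔP = 136; V ≈ 5.9 × 136^0.643 ≈ 138.90 kt.
Difference ≈ 132.49 − 138.90 = -6.41 → -6 kt.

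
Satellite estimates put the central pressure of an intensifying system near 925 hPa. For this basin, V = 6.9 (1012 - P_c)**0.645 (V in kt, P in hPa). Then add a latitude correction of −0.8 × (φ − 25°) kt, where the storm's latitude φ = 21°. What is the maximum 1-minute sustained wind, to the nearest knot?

ΔP = 1012 − 925 = 87 hPa.
87^0.645 ≈ 17.823.
V ≈ 6.9 × 17.823 ≈ 123.0 kt.
Latitude correction: −0.8 × (21 − 25) = 3.2 kt.
Corrected V ≈ 126.2 kt → 126 kt.

126 kt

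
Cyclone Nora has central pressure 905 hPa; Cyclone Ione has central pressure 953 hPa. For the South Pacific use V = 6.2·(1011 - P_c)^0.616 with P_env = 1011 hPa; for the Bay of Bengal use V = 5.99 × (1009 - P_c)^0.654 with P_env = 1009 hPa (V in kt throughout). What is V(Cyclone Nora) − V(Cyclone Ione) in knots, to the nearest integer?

26 kt

Cyclone Nora: ΔP = 106; V ≈ 6.2 × 106^0.616 ≈ 109.64 kt.
Cyclone Ione: ΔP = 56; V ≈ 5.99 × 56^0.654 ≈ 83.32 kt.
Difference ≈ 109.64 − 83.32 = 26.32 → 26 kt.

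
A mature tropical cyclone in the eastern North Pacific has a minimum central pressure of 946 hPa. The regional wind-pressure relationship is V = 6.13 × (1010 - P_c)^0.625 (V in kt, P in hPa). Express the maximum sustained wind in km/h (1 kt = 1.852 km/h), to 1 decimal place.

ΔP = 1010 − 946 = 64 hPa.
V ≈ 6.13 × 64^0.625 = 6.13 × 13.454 ≈ 82.475 kt.
82.475 × 1.852 ≈ 152.74 km/h → 152.7 km/h.

152.7 km/h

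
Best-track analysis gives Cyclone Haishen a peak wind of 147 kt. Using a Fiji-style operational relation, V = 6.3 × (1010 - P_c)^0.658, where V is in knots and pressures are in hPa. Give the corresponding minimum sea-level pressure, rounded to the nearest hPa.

ΔP = (V / 6.3)^(1/0.658) = (147/6.3)^1.520.
147/6.3 = 23.333; 23.333^1.520 ≈ 119.95 hPa.
P_c = 1010 − 119.95 = 890.05 ≈ 890 hPa.

890 hPa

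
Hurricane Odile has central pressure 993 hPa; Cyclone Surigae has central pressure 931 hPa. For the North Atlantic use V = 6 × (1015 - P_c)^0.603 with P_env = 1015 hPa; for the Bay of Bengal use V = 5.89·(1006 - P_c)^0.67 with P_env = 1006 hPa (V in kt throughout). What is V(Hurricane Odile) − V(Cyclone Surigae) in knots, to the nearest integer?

Hurricane Odile: ΔP = 22; V ≈ 6 × 22^0.603 ≈ 38.69 kt.
Cyclone Surigae: ΔP = 75; V ≈ 5.89 × 75^0.67 ≈ 106.27 kt.
Difference ≈ 38.69 − 106.27 = -67.58 → -68 kt.

-68 kt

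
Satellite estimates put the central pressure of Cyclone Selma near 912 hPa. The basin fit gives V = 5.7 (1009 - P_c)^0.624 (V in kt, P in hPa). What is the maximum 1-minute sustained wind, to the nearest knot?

ΔP = 1009 − 912 = 97 hPa.
97^0.624 ≈ 17.368.
V ≈ 5.7 × 17.368 ≈ 99.0 kt.

99 kt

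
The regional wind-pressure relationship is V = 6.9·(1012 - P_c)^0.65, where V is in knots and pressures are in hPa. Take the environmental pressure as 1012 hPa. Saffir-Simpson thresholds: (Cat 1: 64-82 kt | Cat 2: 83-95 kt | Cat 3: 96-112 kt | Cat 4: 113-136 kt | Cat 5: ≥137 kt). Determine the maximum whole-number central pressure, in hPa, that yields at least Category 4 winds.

Category 4 begins at V = 113 kt.
Required ΔP = (113/6.9)^(1/0.65) = 16.377^1.538 ≈ 73.80 hPa.
P_c ≤ 1012 − 73.80 = 938.20, so the highest integer P_c is 938 hPa.

938 hPa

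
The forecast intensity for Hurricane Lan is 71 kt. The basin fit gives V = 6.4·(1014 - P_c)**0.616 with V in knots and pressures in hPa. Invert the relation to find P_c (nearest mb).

964 mb

ΔP = (V / 6.4)^(1/0.616) = (71/6.4)^1.623.
71/6.4 = 11.094; 11.094^1.623 ≈ 49.72 mb.
P_c = 1014 − 49.72 = 964.28 ≈ 964 mb.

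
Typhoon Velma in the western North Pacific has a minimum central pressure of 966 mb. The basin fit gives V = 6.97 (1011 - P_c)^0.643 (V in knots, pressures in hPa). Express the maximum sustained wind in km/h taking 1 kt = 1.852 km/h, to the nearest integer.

ΔP = 1011 − 966 = 45 mb.
V ≈ 6.97 × 45^0.643 = 6.97 × 11.562 ≈ 80.584 kt.
80.584 × 1.852 ≈ 149.24 km/h → 149 km/h.

149 km/h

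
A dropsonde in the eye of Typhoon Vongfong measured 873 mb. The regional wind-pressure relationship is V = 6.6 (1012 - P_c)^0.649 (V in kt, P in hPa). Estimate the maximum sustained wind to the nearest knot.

ΔP = 1012 − 873 = 139 mb.
139^0.649 ≈ 24.593.
V ≈ 6.6 × 24.593 ≈ 162.3 kt.

162 kt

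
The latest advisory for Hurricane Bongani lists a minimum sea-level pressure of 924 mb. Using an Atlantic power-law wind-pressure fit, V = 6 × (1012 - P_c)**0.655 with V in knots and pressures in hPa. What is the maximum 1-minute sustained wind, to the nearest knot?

ΔP = 1012 − 924 = 88 mb.
88^0.655 ≈ 18.777.
V ≈ 6 × 18.777 ≈ 112.7 kt.

113 kt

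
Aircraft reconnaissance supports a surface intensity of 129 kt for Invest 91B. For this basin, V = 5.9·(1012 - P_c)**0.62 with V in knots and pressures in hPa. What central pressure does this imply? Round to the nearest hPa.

867 hPa

ΔP = (V / 5.9)^(1/0.62) = (129/5.9)^1.613.
129/5.9 = 21.864; 21.864^1.613 ≈ 144.83 hPa.
P_c = 1012 − 144.83 = 867.17 ≈ 867 hPa.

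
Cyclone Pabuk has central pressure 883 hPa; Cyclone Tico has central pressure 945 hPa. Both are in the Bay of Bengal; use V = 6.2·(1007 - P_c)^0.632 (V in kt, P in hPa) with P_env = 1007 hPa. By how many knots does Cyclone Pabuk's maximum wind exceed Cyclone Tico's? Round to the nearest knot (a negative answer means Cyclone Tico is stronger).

46 kt

Cyclone Pabuk: ΔP = 124; V ≈ 6.2 × 124^0.632 ≈ 130.45 kt.
Cyclone Tico: ΔP = 62; V ≈ 6.2 × 62^0.632 ≈ 84.18 kt.
Difference ≈ 130.45 − 84.18 = 46.27 → 46 kt.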